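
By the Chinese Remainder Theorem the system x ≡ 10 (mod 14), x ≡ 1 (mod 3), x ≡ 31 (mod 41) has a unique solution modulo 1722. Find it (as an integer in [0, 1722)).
x ≡ 892 (mod 1722); the representative in [0, 1722) is 892

The moduli 14, 3, 41 are pairwise coprime, so by the CRT there is a unique solution mod 14·3·41 = 1722.
Solve by successive substitution. Start with x ≡ 10 (mod 14).
  Combine with x ≡ 1 (mod 3): write x = 10 + 14·t and require 10 + 14·t ≡ 1 (mod 3), i.e. 14·t ≡ 1 − 10 ≡ 0 (mod 3). Since 14^(−1) ≡ 2 (mod 3) (14 ≡ 2 (mod 3)), t ≡ 2·0 ≡ 0 (mod 3). So x ≡ 10 + 14·0 = 10 (mod 42).
  Combine with x ≡ 31 (mod 41): write x = 10 + 42·t and require 10 + 42·t ≡ 31 (mod 41), i.e. 42·t ≡ 31 − 10 ≡ 21 (mod 41). Since 42^(−1) ≡ 1 (mod 41) (42 ≡ 1 (mod 41)), t ≡ 1·21 ≡ 21 (mod 41). So x ≡ 10 + 42·21 = 892 (mod 1722).
Unique solution in [0, 1722): x = 892.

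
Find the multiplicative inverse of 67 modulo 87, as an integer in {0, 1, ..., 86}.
67^(−1) ≡ 13 (mod 87)

Apply the extended Euclidean algorithm to (87, 67), tracking rows (r, s, t) with s·87 + t·67 = r. Each division r_prev = q·r_cur + r_new produces the new row as (previous row) − q·(current row):
  row A: (87, 1, 0)   [1·87 + 0·67 = 87]
  row B: (67, 0, 1)   [0·87 + 1·67 = 67]
  87 = 1·67 + 20   → row C = row A − 1·row B = (20, 1, −1)   [check: 1·87 − 1·67 = 20]
  67 = 3·20 + 7   → row D = row B − 3·row C = (7, −3, 4)   [check: −3·87 + 4·67 = 7]
  20 = 2·7 + 6   → row E = row C − 2·row D = (6, 7, −9)   [check: 7·87 − 9·67 = 6]
  7 = 1·6 + 1   → row F = row D − 1·row E = (1, −10, 13)   [check: −10·87 + 13·67 = 1]
  6 = 6·1 + 0   → remainder 0, stop. gcd = 1 (last nonzero row F).
The gcd is 1, so 67 is invertible mod 87. The last nonzero row gives −10·87 + 13·67 = 1, so t = 13. So 67^(−1) ≡ 13 (mod 87). Verify: 67 · 13 = 871 ≡ 1 (mod 87). ✓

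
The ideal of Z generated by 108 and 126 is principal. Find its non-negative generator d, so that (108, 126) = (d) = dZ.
In the PID Z, (a, b) is generated by gcd(a, b). Compute gcd(126, 108) with the extended Euclidean algorithm, tracking rows (r, s, t) with s·126 + t·108 = r:
  row A: (126, 1, 0)   [1·126 + 0·108 = 126]
  row B: (108, 0, 1)   [0·126 + 1·108 = 108]
  126 = 1·108 + 18   → row C = row A − 1·row B = (18, 1, −1)   [check: 1·126 − 1·108 = 18]
  108 = 6·18 + 0   → remainder 0, stop. gcd = 18 (last nonzero row C).
So gcd(108, 126) = 18, with Bézout identity 1·126 − 1·108 = 18. Containment (⊇): the Bézout identity exhibits 18 as an element of (108, 126), giving (18) ⊆ (108, 126). Containment (⊆): since 18 | 108 and 18 | 126 (108 = 18·6, 126 = 18·7), every Z-linear combination of 108 and 126 is divisible by 18, so (108, 126) ⊆ (18). Therefore (108, 126) = (18), d = 18.

Final answer: (108, 126) = (18); d = 18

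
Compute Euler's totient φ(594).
φ is multiplicative, with φ(p^e) = p^e − p^(e−1). Factorise 594 = 2 · 3^3 · 11. Then
  φ(594) = (2 − 1) · (3^3 − 3^2) · (11 − 1) = 1 · 18 · 10 = 180.

Final answer: φ(594) = 180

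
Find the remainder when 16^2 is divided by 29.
24

Use repeated squaring. Binary(2) = 10. Walk through the bits of the exponent 2 left-to-right: at each bit after the leading one, square the running value, then multiply by 16 if the bit is 1 (always reducing mod 29):
  bit 1 = 1 (leading): start with 16.
  bit 2 = 0: square 16^2 = 256 ≡ 24 (mod 29).
Final value: 16^2 ≡ 24 (mod 29).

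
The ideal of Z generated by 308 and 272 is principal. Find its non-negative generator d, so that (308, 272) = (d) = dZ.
In the PID Z, (a, b) is generated by gcd(a, b). Compute gcd(308, 272) with the extended Euclidean algorithm, tracking rows (r, s, t) with s·308 + t·272 = r:
  row A: (308, 1, 0)   [1·308 + 0·272 = 308]
  row B: (272, 0, 1)   [0·308 + 1·272 = 272]
  308 = 1·272 + 36   → row C = row A − 1·row B = (36, 1, −1)   [check: 1·308 − 1·272 = 36]
  272 = 7·36 + 20   → row D = row B − 7·row C = (20, −7, 8)   [check: −7·308 + 8·272 = 20]
  36 = 1·20 + 16   → row E = row C − 1·row D = (16, 8, −9)   [check: 8·308 − 9·272 = 16]
  20 = 1·16 + 4   → row F = row D − 1·row E = (4, −15, 17)   [check: −15·308 + 17·272 = 4]
  16 = 4·4 + 0   → remainder 0, stop. gcd = 4 (last nonzero row F).
So gcd(308, 272) = 4, with Bézout identity −15·308 + 17·272 = 4. Containment (⊇): the Bézout identity exhibits 4 as an element of (308, 272), giving (4) ⊆ (308, 272). Containment (⊆): since 4 | 308 and 4 | 272 (308 = 4·77, 272 = 4·68), every Z-linear combination of 308 and 272 is divisible by 4, so (308, 272) ⊆ (4). Therefore (308, 272) = (4), d = 4.

Final answer: (308, 272) = (4); d = 4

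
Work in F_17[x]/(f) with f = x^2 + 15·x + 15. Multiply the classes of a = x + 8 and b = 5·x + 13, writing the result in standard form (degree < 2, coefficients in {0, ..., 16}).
Multiply as integer polynomials: a · b = 5·x^2 + 53·x + 104. Reducing coefficients mod 17: a · b ≡ 5·x^2 + 2·x + 2. Now divide by f(x) = x^2 + 15·x + 15 in F_17[x], eliminating the leading term at each step:
  leading term 5·x^2: subtract (5)·f(x) = 5·x^2 + 7·x + 7, leaving 12·x + 12 (coefficients mod 17)
The degree is now < 2, so this is the remainder. Hence a · b ≡ 12·x + 12 in F_17[x]/(f).

Final answer: a · b ≡ 12·x + 12 (mod f(x))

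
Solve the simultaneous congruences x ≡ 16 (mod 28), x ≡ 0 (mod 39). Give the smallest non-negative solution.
x ≡ 156 (mod 1092); the representative in [0, 1092) is 156

The moduli 28, 39 are pairwise coprime, so by the CRT there is a unique solution mod 28·39 = 1092.
Solve by successive substitution. Start with x ≡ 16 (mod 28).
  Combine with x ≡ 0 (mod 39): write x = 16 + 28·t and require 16 + 28·t ≡ 0 (mod 39), i.e. 28·t ≡ 0 − 16 ≡ 23 (mod 39). Since 28^(−1) ≡ 7 (mod 39), t ≡ 7·23 ≡ 5 (mod 39). So x ≡ 16 + 28·5 = 156 (mod 1092).
Unique solution in [0, 1092): x = 156.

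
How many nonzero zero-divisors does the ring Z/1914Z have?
Z/1914Z has 1353 nonzero zero-divisors

In Z/1914Z each nonzero element is either a unit (gcd with 1914 is 1) or a zero-divisor (gcd > 1). The number of units is φ(1914): factorise 1914 = 2 · 3 · 11 · 29, so φ(1914) = (2 − 1) · (3 − 1) · (11 − 1) · (29 − 1) = 1 · 2 · 10 · 28 = 560. The nonzero elements number 1914 − 1 = 1913. Hence the nonzero zero-divisors number 1913 − 560 = 1353.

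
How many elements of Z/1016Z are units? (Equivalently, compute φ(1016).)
Z/1016Z has φ(1016) = 504 units

An element a ∈ Z/1016Z is a unit iff gcd(a, 1016) = 1, so the number of units is φ(1016). φ is multiplicative, with φ(p^e) = p^e − p^(e−1). Factorise 1016 = 2^3 · 127. Then
  φ(1016) = (2^3 − 2^2) · (127 − 1) = 4 · 126 = 504.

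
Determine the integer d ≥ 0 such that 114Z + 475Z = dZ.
(114, 475) = (19); d = 19

In the PID Z, (a, b) is generated by gcd(a, b). Compute gcd(475, 114) with the extended Euclidean algorithm, tracking rows (r, s, t) with s·475 + t·114 = r:
  row A: (475, 1, 0)   [1·475 + 0·114 = 475]
  row B: (114, 0, 1)   [0·475 + 1·114 = 114]
  475 = 4·114 + 19   → row C = row A − 4·row B = (19, 1, −4)   [check: 1·475 − 4·114 = 19]
  114 = 6·19 + 0   → remainder 0, stop. gcd = 19 (last nonzero row C).
So gcd(114, 475) = 19, with Bézout identity 1·475 − 4·114 = 19. Containment (⊇): the Bézout identity exhibits 19 as an element of (114, 475), giving (19) ⊆ (114, 475). Containment (⊆): since 19 | 114 and 19 | 475 (114 = 19·6, 475 = 19·25), every Z-linear combination of 114 and 475 is divisible by 19, so (114, 475) ⊆ (19). Therefore (114, 475) = (19), d = 19.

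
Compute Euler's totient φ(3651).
φ is multiplicative, with φ(p^e) = p^e − p^(e−1). Factorise 3651 = 3 · 1217. Then
  φ(3651) = (3 − 1) · (1217 − 1) = 2 · 1216 = 2432.

Final answer: φ(3651) = 2432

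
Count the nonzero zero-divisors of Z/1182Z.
In Z/1182Z each nonzero element is either a unit (gcd with 1182 is 1) or a zero-divisor (gcd > 1). The number of units is φ(1182): factorise 1182 = 2 · 3 · 197, so φ(1182) = (2 − 1) · (3 − 1) · (197 − 1) = 1 · 2 · 196 = 392. The nonzero elements number 1182 − 1 = 1181. Hence the nonzero zero-divisors number 1181 − 392 = 789.

Final answer: Z/1182Z has 789 nonzero zero-divisors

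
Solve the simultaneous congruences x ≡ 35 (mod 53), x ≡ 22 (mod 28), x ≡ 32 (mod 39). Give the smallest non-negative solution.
The moduli 53, 28, 39 are pairwise coprime, so by the CRT there is a unique solution mod 53·28·39 = 57876.
Solve by successive substitution. Start with x ≡ 35 (mod 53).
  Combine with x ≡ 22 (mod 28): write x = 35 + 53·t and require 35 + 53·t ≡ 22 (mod 28), i.e. 53·t ≡ 22 − 35 ≡ 15 (mod 28). Since 53^(−1) ≡ 9 (mod 28) (53 ≡ 25 (mod 28)), t ≡ 9·15 ≡ 23 (mod 28). So x ≡ 35 + 53·23 = 1254 (mod 1484).
  Combine with x ≡ 32 (mod 39): write x = 1254 + 1484·t and require 1254 + 1484·t ≡ 32 (mod 39), i.e. 1484·t ≡ 32 − 1254 ≡ 26 (mod 39). Since 1484^(−1) ≡ 20 (mod 39) (1484 ≡ 2 (mod 39)), t ≡ 20·26 ≡ 13 (mod 39). So x ≡ 1254 + 1484·13 = 20546 (mod 57876).
Unique solution in [0, 57876): x = 20546.

Final answer: x ≡ 20546 (mod 57876); the representative in [0, 57876) is 20546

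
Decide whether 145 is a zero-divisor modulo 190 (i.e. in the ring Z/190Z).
YES

gcd(145, 190) = 5 > 1, so 145 is not a unit in Z/190Z. In Z/nZ every nonzero non-unit is a zero-divisor: explicitly, take b = 190/gcd = 38 ≠ 0 (mod 190); then 145·38 = 5510 = 29·190, i.e. 145·38 ≡ 0 (mod 190). So 145 is a zero-divisor.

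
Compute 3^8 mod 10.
1

Use repeated squaring. Binary(8) = 1000. Walk through the bits of the exponent 8 left-to-right: at each bit after the leading one, square the running value, then multiply by 3 if the bit is 1 (always reducing mod 10):
  bit 1 = 1 (leading): start with 3.
  bit 2 = 0: square 3^2 = 9 (mod 10).
  bit 3 = 0: square 9^2 = 81 ≡ 1 (mod 10).
  bit 4 = 0: square 1^2 = 1 (mod 10).
Final value: 3^8 ≡ 1 (mod 10).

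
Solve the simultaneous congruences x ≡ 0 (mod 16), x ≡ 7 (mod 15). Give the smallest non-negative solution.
x ≡ 112 (mod 240); the representative in [0, 240) is 112

The moduli 16, 15 are pairwise coprime, so by the CRT there is a unique solution mod 16·15 = 240.
Solve by successive substitution. Start with x ≡ 0 (mod 16).
  Combine with x ≡ 7 (mod 15): write x = 16·t and require 16·t ≡ 7 (mod 15). Since 16^(−1) ≡ 1 (mod 15) (16 ≡ 1 (mod 15)), t ≡ 1·7 ≡ 7 (mod 15). So x ≡ 16·7 = 112 (mod 240).
Unique solution in [0, 240): x = 112.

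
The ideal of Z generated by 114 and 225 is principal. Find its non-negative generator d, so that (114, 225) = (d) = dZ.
In the PID Z, (a, b) is generated by gcd(a, b). Compute gcd(225, 114) with the extended Euclidean algorithm, tracking rows (r, s, t) with s·225 + t·114 = r:
  row A: (225, 1, 0)   [1·225 + 0·114 = 225]
  row B: (114, 0, 1)   [0·225 + 1·114 = 114]
  225 = 1·114 + 111   → row C = row A − 1·row B = (111, 1, −1)   [check: 1·225 − 1·114 = 111]
  114 = 1·111 + 3   → row D = row B − 1·row C = (3, −1, 2)   [check: −1·225 + 2·114 = 3]
  111 = 37·3 + 0   → remainder 0, stop. gcd = 3 (last nonzero row D).
So gcd(114, 225) = 3, with Bézout identity −1·225 + 2·114 = 3. Containment (⊇): the Bézout identity exhibits 3 as an element of (114, 225), giving (3) ⊆ (114, 225). Containment (⊆): since 3 | 114 and 3 | 225 (114 = 3·38, 225 = 3·75), every Z-linear combination of 114 and 225 is divisible by 3, so (114, 225) ⊆ (3). Therefore (114, 225) = (3), d = 3.

Final answer: (114, 225) = (3); d = 3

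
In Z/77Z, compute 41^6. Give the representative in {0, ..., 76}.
36

Use repeated squaring. Binary(6) = 110. Walk through the bits of the exponent 6 left-to-right: at each bit after the leading one, square the running value, then multiply by 41 if the bit is 1 (always reducing mod 77):
  bit 1 = 1 (leading): start with 41.
  bit 2 = 1: square 41^2 = 1681 ≡ 64; bit is 1, so multiply 64·41 = 2624 ≡ 6 (mod 77).
  bit 3 = 0: square 6^2 = 36 (mod 77).
Final value: 41^6 ≡ 36 (mod 77).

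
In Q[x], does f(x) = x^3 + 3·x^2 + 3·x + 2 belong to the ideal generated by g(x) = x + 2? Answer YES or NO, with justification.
YES

In Q[x] the ideal (g) consists of all multiples of g, so f ∈ (g) iff g | f, i.e. iff the remainder of f on division by g is 0. Divide f by g (g is monic, so eliminate the leading term of the running remainder at each step):
  leading term x^3: subtract (x^2)·g(x) = x^3 + 2·x^2, leaving x^2 + 3·x + 2
  leading term x^2: subtract (x)·g(x) = x^2 + 2·x, leaving x + 2
  leading term x: subtract (1)·g(x) = x + 2, leaving 0
The remainder is 0, so f(x) = g(x) · h(x) with h(x) = x^2 + x + 1. Hence g | f, i.e. f ∈ (g).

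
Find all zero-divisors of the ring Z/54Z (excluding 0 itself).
An element a ∈ Z/54Z (with a ≠ 0) is a zero-divisor iff gcd(a, 54) > 1 (because a is a unit precisely when gcd(a, n) = 1, and in Z/nZ every nonzero, non-unit element is a zero-divisor). Scan a = 1, ..., 53 and keep those with gcd(a, 54) > 1:
  gcd(2, 54) = 2, gcd(3, 54) = 3, gcd(4, 54) = 2, gcd(6, 54) = 6, gcd(8, 54) = 2, gcd(9, 54) = 9, gcd(10, 54) = 2, gcd(12, 54) = 6, gcd(14, 54) = 2, gcd(15, 54) = 3, gcd(16, 54) = 2, gcd(18, 54) = 18, gcd(20, 54) = 2, gcd(21, 54) = 3, gcd(22, 54) = 2, gcd(24, 54) = 6, gcd(26, 54) = 2, gcd(27, 54) = 27, gcd(28, 54) = 2, gcd(30, 54) = 6, gcd(32, 54) = 2, gcd(33, 54) = 3, gcd(34, 54) = 2, gcd(36, 54) = 18, gcd(38, 54) = 2, gcd(39, 54) = 3, gcd(40, 54) = 2, gcd(42, 54) = 6, gcd(44, 54) = 2, gcd(45, 54) = 9, gcd(46, 54) = 2, gcd(48, 54) = 6, gcd(50, 54) = 2, gcd(51, 54) = 3, gcd(52, 54) = 2.
All other a ∈ {1, ..., 53} have gcd(a, 54) = 1 and are units. So the nonzero zero-divisors are exactly the 35 values of a appearing in this scan.

Final answer: nonzero zero-divisors of Z/54Z = {2, 3, 4, 6, 8, 9, 10, 12, 14, 15, 16, 18, 20, 21, 22, 24, 26, 27, 28, 30, 32, 33, 34, 36, 38, 39, 40, 42, 44, 45, 46, 48, 50, 51, 52}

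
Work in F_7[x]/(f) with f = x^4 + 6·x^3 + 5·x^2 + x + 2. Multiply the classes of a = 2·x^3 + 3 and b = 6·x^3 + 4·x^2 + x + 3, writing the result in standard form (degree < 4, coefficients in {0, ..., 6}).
a · b ≡ 4·x^2 + x + 1 (mod f(x))

Multiply as integer polynomials: a · b = 12·x^6 + 8·x^5 + 2·x^4 + 24·x^3 + 12·x^2 + 3·x + 9. Reducing coefficients mod 7: a · b ≡ 5·x^6 + x^5 + 2·x^4 + 3·x^3 + 5·x^2 + 3·x + 2. Now divide by f(x) = x^4 + 6·x^3 + 5·x^2 + x + 2 in F_7[x], eliminating the leading term at each step:
  leading term 5·x^6: subtract (5·x^2)·f(x) = 5·x^6 + 2·x^5 + 4·x^4 + 5·x^3 + 3·x^2, leaving 6·x^5 + 5·x^4 + 5·x^3 + 2·x^2 + 3·x + 2 (coefficients mod 7)
  leading term 6·x^5: subtract (6·x)·f(x) = 6·x^5 + x^4 + 2·x^3 + 6·x^2 + 5·x, leaving 4·x^4 + 3·x^3 + 3·x^2 + 5·x + 2 (coefficients mod 7)
  leading term 4·x^4: subtract (4)·f(x) = 4·x^4 + 3·x^3 + 6·x^2 + 4·x + 1, leaving 4·x^2 + x + 1 (coefficients mod 7)
The degree is now < 4, so this is the remainder. Hence a · b ≡ 4·x^2 + x + 1 in F_7[x]/(f).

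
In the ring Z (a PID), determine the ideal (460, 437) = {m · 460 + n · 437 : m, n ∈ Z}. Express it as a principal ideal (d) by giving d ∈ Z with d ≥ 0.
In the PID Z, (a, b) is generated by gcd(a, b). Compute gcd(460, 437) with the extended Euclidean algorithm, tracking rows (r, s, t) with s·460 + t·437 = r:
  row A: (460, 1, 0)   [1·460 + 0·437 = 460]
  row B: (437, 0, 1)   [0·460 + 1·437 = 437]
  460 = 1·437 + 23   → row C = row A − 1·row B = (23, 1, −1)   [check: 1·460 − 1·437 = 23]
  437 = 19·23 + 0   → remainder 0, stop. gcd = 23 (last nonzero row C).
So gcd(460, 437) = 23, with Bézout identity 1·460 − 1·437 = 23. Containment (⊇): the Bézout identity exhibits 23 as an element of (460, 437), giving (23) ⊆ (460, 437). Containment (⊆): since 23 | 460 and 23 | 437 (460 = 23·20, 437 = 23·19), every Z-linear combination of 460 and 437 is divisible by 23, so (460, 437) ⊆ (23). Therefore (460, 437) = (23), d = 23.

Final answer: (460, 437) = (23); d = 23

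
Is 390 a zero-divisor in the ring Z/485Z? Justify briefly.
gcd(390, 485) = 5 > 1, so 390 is not a unit in Z/485Z. In Z/nZ every nonzero non-unit is a zero-divisor: explicitly, take b = 485/gcd = 97 ≠ 0 (mod 485); then 390·97 = 37830 = 78·485, i.e. 390·97 ≡ 0 (mod 485). So 390 is a zero-divisor.

Final answer: YES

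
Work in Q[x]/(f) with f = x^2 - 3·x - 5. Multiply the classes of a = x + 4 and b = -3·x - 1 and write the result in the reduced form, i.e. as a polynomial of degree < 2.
a · b ≡ -22·x - 19 (mod f(x))

First multiply in Q[x] without reducing: a · b = -3·x^2 - 13·x - 4. Now divide by f(x) = x^2 - 3·x - 5, eliminating the leading term at each step:
  leading term -3·x^2: subtract (-3)·f(x) = -3·x^2 + 9·x + 15, leaving -22·x - 19
The degree is now < 2, so this is the remainder. Hence a · b ≡ -22·x - 19 in Q[x]/(f).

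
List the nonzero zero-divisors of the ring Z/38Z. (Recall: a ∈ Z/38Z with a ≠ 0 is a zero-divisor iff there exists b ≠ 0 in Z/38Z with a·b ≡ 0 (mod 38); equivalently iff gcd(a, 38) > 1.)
nonzero zero-divisors of Z/38Z = {2, 4, 6, 8, 10, 12, 14, 16, 18, 19, 20, 22, 24, 26, 28, 30, 32, 34, 36}

An element a ∈ Z/38Z (with a ≠ 0) is a zero-divisor iff gcd(a, 38) > 1 (because a is a unit precisely when gcd(a, n) = 1, and in Z/nZ every nonzero, non-unit element is a zero-divisor). Scan a = 1, ..., 37 and keep those with gcd(a, 38) > 1:
  gcd(2, 38) = 2, gcd(4, 38) = 2, gcd(6, 38) = 2, gcd(8, 38) = 2, gcd(10, 38) = 2, gcd(12, 38) = 2, gcd(14, 38) = 2, gcd(16, 38) = 2, gcd(18, 38) = 2, gcd(19, 38) = 19, gcd(20, 38) = 2, gcd(22, 38) = 2, gcd(24, 38) = 2, gcd(26, 38) = 2, gcd(28, 38) = 2, gcd(30, 38) = 2, gcd(32, 38) = 2, gcd(34, 38) = 2, gcd(36, 38) = 2.
All other a ∈ {1, ..., 37} have gcd(a, 38) = 1 and are units. So the nonzero zero-divisors are exactly the 19 values of a appearing in this scan.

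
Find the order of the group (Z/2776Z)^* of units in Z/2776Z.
|(Z/2776Z)^*| = 1384

(Z/2776Z)^* consists of the classes a with gcd(a, 2776) = 1, so its order is φ(2776). φ is multiplicative, with φ(p^e) = p^e − p^(e−1). Factorise 2776 = 2^3 · 347. Then
  φ(2776) = (2^3 − 2^2) · (347 − 1) = 4 · 346 = 1384.
Thus |(Z/2776Z)^*| = 1384.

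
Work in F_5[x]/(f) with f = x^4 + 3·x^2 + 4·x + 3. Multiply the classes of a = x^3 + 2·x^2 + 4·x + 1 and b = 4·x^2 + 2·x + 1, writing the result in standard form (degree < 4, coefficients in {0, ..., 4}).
a · b ≡ 4·x^3 + 3·x^2 + 4·x + 1 (mod f(x))

Multiply as integer polynomials: a · b = 4·x^5 + 10·x^4 + 21·x^3 + 14·x^2 + 6·x + 1. Reducing coefficients mod 5: a · b ≡ 4·x^5 + x^3 + 4·x^2 + x + 1. Now divide by f(x) = x^4 + 3·x^2 + 4·x + 3 in F_5[x], eliminating the leading term at each step:
  leading term 4·x^5: subtract (4·x)·f(x) = 4·x^5 + 2·x^3 + x^2 + 2·x, leaving 4·x^3 + 3·x^2 + 4·x + 1 (coefficients mod 5)
The degree is now < 4, so this is the remainder. Hence a · b ≡ 4·x^3 + 3·x^2 + 4·x + 1 in F_5[x]/(f).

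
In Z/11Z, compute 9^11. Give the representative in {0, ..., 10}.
Use repeated squaring. Binary(11) = 1011. Walk through the bits of the exponent 11 left-to-right: at each bit after the leading one, square the running value, then multiply by 9 if the bit is 1 (always reducing mod 11):
  bit 1 = 1 (leading): start with 9.
  bit 2 = 0: square 9^2 = 81 ≡ 4 (mod 11).
  bit 3 = 1: square 4^2 = 16 ≡ 5; bit is 1, so multiply 5·9 = 45 ≡ 1 (mod 11).
  bit 4 = 1: square 1^2 = 1; bit is 1, so multiply 1·9 = 9 (mod 11).
Final value: 9^11 ≡ 9 (mod 11).

Final answer: 9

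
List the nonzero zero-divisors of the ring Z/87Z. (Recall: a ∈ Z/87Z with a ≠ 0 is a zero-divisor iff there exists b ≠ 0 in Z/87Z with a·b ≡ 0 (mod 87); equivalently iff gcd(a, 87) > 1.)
nonzero zero-divisors of Z/87Z = {3, 6, 9, 12, 15, 18, 21, 24, 27, 29, 30, 33, 36, 39, 42, 45, 48, 51, 54, 57, 58, 60, 63, 66, 69, 72, 75, 78, 81, 84}

An element a ∈ Z/87Z (with a ≠ 0) is a zero-divisor iff gcd(a, 87) > 1 (because a is a unit precisely when gcd(a, n) = 1, and in Z/nZ every nonzero, non-unit element is a zero-divisor). Scan a = 1, ..., 86 and keep those with gcd(a, 87) > 1:
  gcd(3, 87) = 3, gcd(6, 87) = 3, gcd(9, 87) = 3, gcd(12, 87) = 3, gcd(15, 87) = 3, gcd(18, 87) = 3, gcd(21, 87) = 3, gcd(24, 87) = 3, gcd(27, 87) = 3, gcd(29, 87) = 29, gcd(30, 87) = 3, gcd(33, 87) = 3, gcd(36, 87) = 3, gcd(39, 87) = 3, gcd(42, 87) = 3, gcd(45, 87) = 3, gcd(48, 87) = 3, gcd(51, 87) = 3, gcd(54, 87) = 3, gcd(57, 87) = 3, gcd(58, 87) = 29, gcd(60, 87) = 3, gcd(63, 87) = 3, gcd(66, 87) = 3, gcd(69, 87) = 3, gcd(72, 87) = 3, gcd(75, 87) = 3, gcd(78, 87) = 3, gcd(81, 87) = 3, gcd(84, 87) = 3.
All other a ∈ {1, ..., 86} have gcd(a, 87) = 1 and are units. So the nonzero zero-divisors are exactly the 30 values of a appearing in this scan.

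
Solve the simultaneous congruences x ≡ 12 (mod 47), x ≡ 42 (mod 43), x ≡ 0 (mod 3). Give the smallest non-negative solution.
The moduli 47, 43, 3 are pairwise coprime, so by the CRT there is a unique solution mod 47·43·3 = 6063.
Solve by successive substitution. Start with x ≡ 12 (mod 47).
  Combine with x ≡ 42 (mod 43): write x = 12 + 47·t and require 12 + 47·t ≡ 42 (mod 43), i.e. 47·t ≡ 42 − 12 ≡ 30 (mod 43). Since 47^(−1) ≡ 11 (mod 43) (47 ≡ 4 (mod 43)), t ≡ 11·30 ≡ 29 (mod 43). So x ≡ 12 + 47·29 = 1375 (mod 2021).
  Combine with x ≡ 0 (mod 3): write x = 1375 + 2021·t and require 1375 + 2021·t ≡ 0 (mod 3), i.e. 2021·t ≡ 0 − 1375 ≡ 2 (mod 3). Since 2021^(−1) ≡ 2 (mod 3) (2021 ≡ 2 (mod 3)), t ≡ 2·2 ≡ 1 (mod 3). So x ≡ 1375 + 2021·1 = 3396 (mod 6063).
Unique solution in [0, 6063): x = 3396.

Final answer: x ≡ 3396 (mod 6063); the representative in [0, 6063) is 3396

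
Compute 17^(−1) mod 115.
Apply the extended Euclidean algorithm to (115, 17), tracking rows (r, s, t) with s·115 + t·17 = r. Each division r_prev = q·r_cur + r_new produces the new row as (previous row) − q·(current row):
  row A: (115, 1, 0)   [1·115 + 0·17 = 115]
  row B: (17, 0, 1)   [0·115 + 1·17 = 17]
  115 = 6·17 + 13   → row C = row A − 6·row B = (13, 1, −6)   [check: 1·115 − 6·17 = 13]
  17 = 1·13 + 4   → row D = row B − 1·row C = (4, −1, 7)   [check: −1·115 + 7·17 = 4]
  13 = 3·4 + 1   → row E = row C − 3·row D = (1, 4, −27)   [check: 4·115 − 27·17 = 1]
  4 = 4·1 + 0   → remainder 0, stop. gcd = 1 (last nonzero row E).
The gcd is 1, so 17 is invertible mod 115. The last nonzero row gives 4·115 − 27·17 = 1, so t = −27. So 17^(−1) ≡ −27 ≡ 88 (mod 115). Verify: 17 · 88 = 1496 ≡ 1 (mod 115). ✓

Final answer: 17^(−1) ≡ 88 (mod 115)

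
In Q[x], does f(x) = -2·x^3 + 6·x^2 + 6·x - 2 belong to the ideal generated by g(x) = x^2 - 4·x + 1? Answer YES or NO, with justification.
YES

In Q[x] the ideal (g) consists of all multiples of g, so f ∈ (g) iff g | f, i.e. iff the remainder of f on division by g is 0. Divide f by g (g is monic, so eliminate the leading term of the running remainder at each step):
  leading term -2·x^3: subtract (-2·x)·g(x) = -2·x^3 + 8·x^2 - 2·x, leaving -2·x^2 + 8·x - 2
  leading term -2·x^2: subtract (-2)·g(x) = -2·x^2 + 8·x - 2, leaving 0
The remainder is 0, so f(x) = g(x) · h(x) with h(x) = -2·x - 2. Hence g | f, i.e. f ∈ (g).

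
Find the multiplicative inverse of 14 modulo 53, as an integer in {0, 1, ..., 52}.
14^(−1) ≡ 19 (mod 53)

Apply the extended Euclidean algorithm to (53, 14), tracking rows (r, s, t) with s·53 + t·14 = r. Each division r_prev = q·r_cur + r_new produces the new row as (previous row) − q·(current row):
  row A: (53, 1, 0)   [1·53 + 0·14 = 53]
  row B: (14, 0, 1)   [0·53 + 1·14 = 14]
  53 = 3·14 + 11   → row C = row A − 3·row B = (11, 1, −3)   [check: 1·53 − 3·14 = 11]
  14 = 1·11 + 3   → row D = row B − 1·row C = (3, −1, 4)   [check: −1·53 + 4·14 = 3]
  11 = 3·3 + 2   → row E = row C − 3·row D = (2, 4, −15)   [check: 4·53 − 15·14 = 2]
  3 = 1·2 + 1   → row F = row D − 1·row E = (1, −5, 19)   [check: −5·53 + 19·14 = 1]
  2 = 2·1 + 0   → remainder 0, stop. gcd = 1 (last nonzero row F).
The gcd is 1, so 14 is invertible mod 53. The last nonzero row gives −5·53 + 19·14 = 1, so t = 19. So 14^(−1) ≡ 19 (mod 53). Verify: 14 · 19 = 266 ≡ 1 (mod 53). ✓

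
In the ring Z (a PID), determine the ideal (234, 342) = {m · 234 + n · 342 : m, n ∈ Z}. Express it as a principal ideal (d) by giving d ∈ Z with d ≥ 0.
In the PID Z, (a, b) is generated by gcd(a, b). Compute gcd(342, 234) with the extended Euclidean algorithm, tracking rows (r, s, t) with s·342 + t·234 = r:
  row A: (342, 1, 0)   [1·342 + 0·234 = 342]
  row B: (234, 0, 1)   [0·342 + 1·234 = 234]
  342 = 1·234 + 108   → row C = row A − 1·row B = (108, 1, −1)   [check: 1·342 − 1·234 = 108]
  234 = 2·108 + 18   → row D = row B − 2·row C = (18, −2, 3)   [check: −2·342 + 3·234 = 18]
  108 = 6·18 + 0   → remainder 0, stop. gcd = 18 (last nonzero row D).
So gcd(234, 342) = 18, with Bézout identity −2·342 + 3·234 = 18. Containment (⊇): the Bézout identity exhibits 18 as an element of (234, 342), giving (18) ⊆ (234, 342). Containment (⊆): since 18 | 234 and 18 | 342 (234 = 18·13, 342 = 18·19), every Z-linear combination of 234 and 342 is divisible by 18, so (234, 342) ⊆ (18). Therefore (234, 342) = (18), d = 18.

Final answer: (234, 342) = (18); d = 18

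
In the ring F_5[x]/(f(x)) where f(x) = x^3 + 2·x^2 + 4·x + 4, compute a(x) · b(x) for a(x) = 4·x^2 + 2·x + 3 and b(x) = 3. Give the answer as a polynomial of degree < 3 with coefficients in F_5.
a · b ≡ 2·x^2 + x + 4 (mod f(x))

Multiply as integer polynomials: a · b = 12·x^2 + 6·x + 9. Reducing coefficients mod 5: a · b ≡ 2·x^2 + x + 4. This already has degree < 3, so no reduction by f is needed. Hence a · b ≡ 2·x^2 + x + 4 in F_5[x]/(f).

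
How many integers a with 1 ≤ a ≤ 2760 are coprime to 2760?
The number of a ∈ {1, ..., 2760} with gcd(a, 2760) = 1 is by definition Euler's totient φ(2760). φ is multiplicative, with φ(p^e) = p^e − p^(e−1). Factorise 2760 = 2^3 · 3 · 5 · 23. Then
  φ(2760) = (2^3 − 2^2) · (3 − 1) · (5 − 1) · (23 − 1) = 4 · 2 · 4 · 22 = 704.
So there are 704 such integers.

Final answer: 704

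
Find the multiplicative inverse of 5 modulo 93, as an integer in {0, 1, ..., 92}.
Apply the extended Euclidean algorithm to (93, 5), tracking rows (r, s, t) with s·93 + t·5 = r. Each division r_prev = q·r_cur + r_new produces the new row as (previous row) − q·(current row):
  row A: (93, 1, 0)   [1·93 + 0·5 = 93]
  row B: (5, 0, 1)   [0·93 + 1·5 = 5]
  93 = 18·5 + 3   → row C = row A − 18·row B = (3, 1, −18)   [check: 1·93 − 18·5 = 3]
  5 = 1·3 + 2   → row D = row B − 1·row C = (2, −1, 19)   [check: −1·93 + 19·5 = 2]
  3 = 1·2 + 1   → row E = row C − 1·row D = (1, 2, −37)   [check: 2·93 − 37·5 = 1]
  2 = 2·1 + 0   → remainder 0, stop. gcd = 1 (last nonzero row E).
The gcd is 1, so 5 is invertible mod 93. The last nonzero row gives 2·93 − 37·5 = 1, so t = −37. So 5^(−1) ≡ −37 ≡ 56 (mod 93). Verify: 5 · 56 = 280 ≡ 1 (mod 93). ✓

Final answer: 5^(−1) ≡ 56 (mod 93)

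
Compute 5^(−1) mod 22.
5^(−1) ≡ 9 (mod 22)

Apply the extended Euclidean algorithm to (22, 5), tracking rows (r, s, t) with s·22 + t·5 = r. Each division r_prev = q·r_cur + r_new produces the new row as (previous row) − q·(current row):
  row A: (22, 1, 0)   [1·22 + 0·5 = 22]
  row B: (5, 0, 1)   [0·22 + 1·5 = 5]
  22 = 4·5 + 2   → row C = row A − 4·row B = (2, 1, −4)   [check: 1·22 − 4·5 = 2]
  5 = 2·2 + 1   → row D = row B − 2·row C = (1, −2, 9)   [check: −2·22 + 9·5 = 1]
  2 = 2·1 + 0   → remainder 0, stop. gcd = 1 (last nonzero row D).
The gcd is 1, so 5 is invertible mod 22. The last nonzero row gives −2·22 + 9·5 = 1, so t = 9. So 5^(−1) ≡ 9 (mod 22). Verify: 5 · 9 = 45 ≡ 1 (mod 22). ✓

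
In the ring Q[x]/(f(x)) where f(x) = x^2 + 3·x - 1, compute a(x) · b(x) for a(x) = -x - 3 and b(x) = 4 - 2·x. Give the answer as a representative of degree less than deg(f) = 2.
First multiply in Q[x] without reducing: a · b = 2·x^2 + 2·x - 12. Now divide by f(x) = x^2 + 3·x - 1, eliminating the leading term at each step:
  leading term 2·x^2: subtract (2)·f(x) = 2·x^2 + 6·x - 2, leaving -4·x - 10
The degree is now < 2, so this is the remainder. Hence a · b ≡ -4·x - 10 in Q[x]/(f).

Final answer: a · b ≡ -4·x - 10 (mod f(x))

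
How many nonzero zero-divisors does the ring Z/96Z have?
Z/96Z has 63 nonzero zero-divisors

In Z/96Z each nonzero element is either a unit (gcd with 96 is 1) or a zero-divisor (gcd > 1). The number of units is φ(96): factorise 96 = 2^5 · 3, so φ(96) = (2^5 − 2^4) · (3 − 1) = 16 · 2 = 32. The nonzero elements number 96 − 1 = 95. Hence the nonzero zero-divisors number 95 − 32 = 63.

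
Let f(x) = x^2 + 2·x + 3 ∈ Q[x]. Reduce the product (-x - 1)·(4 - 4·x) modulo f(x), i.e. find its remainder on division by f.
a · b ≡ -8·x - 16 (mod f(x))

First multiply in Q[x] without reducing: a · b = 4·x^2 - 4. Now divide by f(x) = x^2 + 2·x + 3, eliminating the leading term at each step:
  leading term 4·x^2: subtract (4)·f(x) = 4·x^2 + 8·x + 12, leaving -8·x - 16
The degree is now < 2, so this is the remainder. Hence a · b ≡ -8·x - 16 in Q[x]/(f).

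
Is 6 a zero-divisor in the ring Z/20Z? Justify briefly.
gcd(6, 20) = 2 > 1, so 6 is not a unit in Z/20Z. In Z/nZ every nonzero non-unit is a zero-divisor: explicitly, take b = 20/gcd = 10 ≠ 0 (mod 20); then 6·10 = 60 = 3·20, i.e. 6·10 ≡ 0 (mod 20). So 6 is a zero-divisor.

Final answer: YES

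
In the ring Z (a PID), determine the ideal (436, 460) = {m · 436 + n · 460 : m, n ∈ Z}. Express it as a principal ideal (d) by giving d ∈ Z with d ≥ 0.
In the PID Z, (a, b) is generated by gcd(a, b). Compute gcd(460, 436) with the extended Euclidean algorithm, tracking rows (r, s, t) with s·460 + t·436 = r:
  row A: (460, 1, 0)   [1·460 + 0·436 = 460]
  row B: (436, 0, 1)   [0·460 + 1·436 = 436]
  460 = 1·436 + 24   → row C = row A − 1·row B = (24, 1, −1)   [check: 1·460 − 1·436 = 24]
  436 = 18·24 + 4   → row D = row B − 18·row C = (4, −18, 19)   [check: −18·460 + 19·436 = 4]
  24 = 6·4 + 0   → remainder 0, stop. gcd = 4 (last nonzero row D).
So gcd(436, 460) = 4, with Bézout identity −18·460 + 19·436 = 4. Containment (⊇): the Bézout identity exhibits 4 as an element of (436, 460), giving (4) ⊆ (436, 460). Containment (⊆): since 4 | 436 and 4 | 460 (436 = 4·109, 460 = 4·115), every Z-linear combination of 436 and 460 is divisible by 4, so (436, 460) ⊆ (4). Therefore (436, 460) = (4), d = 4.

Final answer: (436, 460) = (4); d = 4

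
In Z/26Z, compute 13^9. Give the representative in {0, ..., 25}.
13

Use repeated squaring. Binary(9) = 1001. Walk through the bits of the exponent 9 left-to-right: at each bit after the leading one, square the running value, then multiply by 13 if the bit is 1 (always reducing mod 26):
  bit 1 = 1 (leading): start with 13.
  bit 2 = 0: square 13^2 = 169 ≡ 13 (mod 26).
  bit 3 = 0: square 13^2 = 169 ≡ 13 (mod 26).
  bit 4 = 1: square 13^2 = 169 ≡ 13; bit is 1, so multiply 13·13 = 169 ≡ 13 (mod 26).
Final value: 13^9 ≡ 13 (mod 26).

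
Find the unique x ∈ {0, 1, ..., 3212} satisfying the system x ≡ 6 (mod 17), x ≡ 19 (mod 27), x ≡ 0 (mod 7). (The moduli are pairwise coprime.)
x ≡ 2233 (mod 3213); the representative in [0, 3213) is 2233

The moduli 17, 27, 7 are pairwise coprime, so by the CRT there is a unique solution mod 17·27·7 = 3213.
Solve by successive substitution. Start with x ≡ 6 (mod 17).
  Combine with x ≡ 19 (mod 27): write x = 6 + 17·t and require 6 + 17·t ≡ 19 (mod 27), i.e. 17·t ≡ 19 − 6 ≡ 13 (mod 27). Since 17^(−1) ≡ 8 (mod 27), t ≡ 8·13 ≡ 23 (mod 27). So x ≡ 6 + 17·23 = 397 (mod 459).
  Combine with x ≡ 0 (mod 7): write x = 397 + 459·t and require 397 + 459·t ≡ 0 (mod 7), i.e. 459·t ≡ 0 − 397 ≡ 2 (mod 7). Since 459^(−1) ≡ 2 (mod 7) (459 ≡ 4 (mod 7)), t ≡ 2·2 ≡ 4 (mod 7). So x ≡ 397 + 459·4 = 2233 (mod 3213).
Unique solution in [0, 3213): x = 2233.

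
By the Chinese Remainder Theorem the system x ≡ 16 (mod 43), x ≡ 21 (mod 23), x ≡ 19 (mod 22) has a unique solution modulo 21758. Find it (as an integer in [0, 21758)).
x ≡ 13131 (mod 21758); the representative in [0, 21758) is 13131

The moduli 43, 23, 22 are pairwise coprime, so by the CRT there is a unique solution mod 43·23·22 = 21758.
Solve by successive substitution. Start with x ≡ 16 (mod 43).
  Combine with x ≡ 21 (mod 23): write x = 16 + 43·t and require 16 + 43·t ≡ 21 (mod 23), i.e. 43·t ≡ 21 − 16 ≡ 5 (mod 23). Since 43^(−1) ≡ 15 (mod 23) (43 ≡ 20 (mod 23)), t ≡ 15·5 ≡ 6 (mod 23). So x ≡ 16 + 43·6 = 274 (mod 989).
  Combine with x ≡ 19 (mod 22): write x = 274 + 989·t and require 274 + 989·t ≡ 19 (mod 22), i.e. 989·t ≡ 19 − 274 ≡ 9 (mod 22). Since 989^(−1) ≡ 21 (mod 22) (989 ≡ 21 (mod 22)), t ≡ 21·9 ≡ 13 (mod 22). So x ≡ 274 + 989·13 = 13131 (mod 21758).
Unique solution in [0, 21758): x = 13131.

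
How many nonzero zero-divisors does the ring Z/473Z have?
In Z/473Z each nonzero element is either a unit (gcd with 473 is 1) or a zero-divisor (gcd > 1). The number of units is φ(473): factorise 473 = 11 · 43, so φ(473) = (11 − 1) · (43 − 1) = 10 · 42 = 420. The nonzero elements number 473 − 1 = 472. Hence the nonzero zero-divisors number 472 − 420 = 52.

Final answer: Z/473Z has 52 nonzero zero-divisors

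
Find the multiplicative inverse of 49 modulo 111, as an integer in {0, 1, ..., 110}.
Apply the extended Euclidean algorithm to (111, 49), tracking rows (r, s, t) with s·111 + t·49 = r. Each division r_prev = q·r_cur + r_new produces the new row as (previous row) − q·(current row):
  row A: (111, 1, 0)   [1·111 + 0·49 = 111]
  row B: (49, 0, 1)   [0·111 + 1·49 = 49]
  111 = 2·49 + 13   → row C = row A − 2·row B = (13, 1, −2)   [check: 1·111 − 2·49 = 13]
  49 = 3·13 + 10   → row D = row B − 3·row C = (10, −3, 7)   [check: −3·111 + 7·49 = 10]
  13 = 1·10 + 3   → row E = row C − 1·row D = (3, 4, −9)   [check: 4·111 − 9·49 = 3]
  10 = 3·3 + 1   → row F = row D − 3·row E = (1, −15, 34)   [check: −15·111 + 34·49 = 1]
  3 = 3·1 + 0   → remainder 0, stop. gcd = 1 (last nonzero row F).
The gcd is 1, so 49 is invertible mod 111. The last nonzero row gives −15·111 + 34·49 = 1, so t = 34. So 49^(−1) ≡ 34 (mod 111). Verify: 49 · 34 = 1666 ≡ 1 (mod 111). ✓

Final answer: 49^(−1) ≡ 34 (mod 111)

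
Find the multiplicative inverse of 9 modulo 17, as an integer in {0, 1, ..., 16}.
9^(−1) ≡ 2 (mod 17)

Apply the extended Euclidean algorithm to (17, 9), tracking rows (r, s, t) with s·17 + t·9 = r. Each division r_prev = q·r_cur + r_new produces the new row as (previous row) − q·(current row):
  row A: (17, 1, 0)   [1·17 + 0·9 = 17]
  row B: (9, 0, 1)   [0·17 + 1·9 = 9]
  17 = 1·9 + 8   → row C = row A − 1·row B = (8, 1, −1)   [check: 1·17 − 1·9 = 8]
  9 = 1·8 + 1   → row D = row B − 1·row C = (1, −1, 2)   [check: −1·17 + 2·9 = 1]
  8 = 8·1 + 0   → remainder 0, stop. gcd = 1 (last nonzero row D).
The gcd is 1, so 9 is invertible mod 17. The last nonzero row gives −1·17 + 2·9 = 1, so t = 2. So 9^(−1) ≡ 2 (mod 17). Verify: 9 · 2 = 18 ≡ 1 (mod 17). ✓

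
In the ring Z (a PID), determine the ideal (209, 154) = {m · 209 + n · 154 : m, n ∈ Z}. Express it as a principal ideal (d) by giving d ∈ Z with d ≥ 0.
(209, 154) = (11); d = 11

In the PID Z, (a, b) is generated by gcd(a, b). Compute gcd(209, 154) with the extended Euclidean algorithm, tracking rows (r, s, t) with s·209 + t·154 = r:
  row A: (209, 1, 0)   [1·209 + 0·154 = 209]
  row B: (154, 0, 1)   [0·209 + 1·154 = 154]
  209 = 1·154 + 55   → row C = row A − 1·row B = (55, 1, −1)   [check: 1·209 − 1·154 = 55]
  154 = 2·55 + 44   → row D = row B − 2·row C = (44, −2, 3)   [check: −2·209 + 3·154 = 44]
  55 = 1·44 + 11   → row E = row C − 1·row D = (11, 3, −4)   [check: 3·209 − 4·154 = 11]
  44 = 4·11 + 0   → remainder 0, stop. gcd = 11 (last nonzero row E).
So gcd(209, 154) = 11, with Bézout identity 3·209 − 4·154 = 11. Containment (⊇): the Bézout identity exhibits 11 as an element of (209, 154), giving (11) ⊆ (209, 154). Containment (⊆): since 11 | 209 and 11 | 154 (209 = 11·19, 154 = 11·14), every Z-linear combination of 209 and 154 is divisible by 11, so (209, 154) ⊆ (11). Therefore (209, 154) = (11), d = 11.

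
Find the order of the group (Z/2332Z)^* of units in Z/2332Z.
(Z/2332Z)^* consists of the classes a with gcd(a, 2332) = 1, so its order is φ(2332). φ is multiplicative, with φ(p^e) = p^e − p^(e−1). Factorise 2332 = 2^2 · 11 · 53. Then
  φ(2332) = (2^2 − 2^1) · (11 − 1) · (53 − 1) = 2 · 10 · 52 = 1040.
Thus |(Z/2332Z)^*| = 1040.

Final answer: |(Z/2332Z)^*| = 1040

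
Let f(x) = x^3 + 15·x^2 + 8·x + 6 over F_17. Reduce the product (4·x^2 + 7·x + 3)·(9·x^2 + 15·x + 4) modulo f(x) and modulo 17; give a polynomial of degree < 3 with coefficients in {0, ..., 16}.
Multiply as integer polynomials: a · b = 36·x^4 + 123·x^3 + 148·x^2 + 73·x + 12. Reducing coefficients mod 17: a · b ≡ 2·x^4 + 4·x^3 + 12·x^2 + 5·x + 12. Now divide by f(x) = x^3 + 15·x^2 + 8·x + 6 in F_17[x], eliminating the leading term at each step:
  leading term 2·x^4: subtract (2·x)·f(x) = 2·x^4 + 13·x^3 + 16·x^2 + 12·x, leaving 8·x^3 + 13·x^2 + 10·x + 12 (coefficients mod 17)
  leading term 8·x^3: subtract (8)·f(x) = 8·x^3 + x^2 + 13·x + 14, leaving 12·x^2 + 14·x + 15 (coefficients mod 17)
The degree is now < 3, so this is the remainder. Hence a · b ≡ 12·x^2 + 14·x + 15 in F_17[x]/(f).

Final answer: a · b ≡ 12·x^2 + 14·x + 15 (mod f(x))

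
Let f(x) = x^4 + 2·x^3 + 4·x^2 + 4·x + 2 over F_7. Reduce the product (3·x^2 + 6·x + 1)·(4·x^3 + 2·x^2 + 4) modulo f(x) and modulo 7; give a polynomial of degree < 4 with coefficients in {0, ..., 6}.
Multiply as integer polynomials: a · b = 12·x^5 + 30·x^4 + 16·x^3 + 14·x^2 + 24·x + 4. Reducing coefficients mod 7: a · b ≡ 5·x^5 + 2·x^4 + 2·x^3 + 3·x + 4. Now divide by f(x) = x^4 + 2·x^3 + 4·x^2 + 4·x + 2 in F_7[x], eliminating the leading term at each step:
  leading term 5·x^5: subtract (5·x)·f(x) = 5·x^5 + 3·x^4 + 6·x^3 + 6·x^2 + 3·x, leaving 6·x^4 + 3·x^3 + x^2 + 4 (coefficients mod 7)
  leading term 6·x^4: subtract (6)·f(x) = 6·x^4 + 5·x^3 + 3·x^2 + 3·x + 5, leaving 5·x^3 + 5·x^2 + 4·x + 6 (coefficients mod 7)
The degree is now < 4, so this is the remainder. Hence a · b ≡ 5·x^3 + 5·x^2 + 4·x + 6 in F_7[x]/(f).

Final answer: a · b ≡ 5·x^3 + 5·x^2 + 4·x + 6 (mod f(x))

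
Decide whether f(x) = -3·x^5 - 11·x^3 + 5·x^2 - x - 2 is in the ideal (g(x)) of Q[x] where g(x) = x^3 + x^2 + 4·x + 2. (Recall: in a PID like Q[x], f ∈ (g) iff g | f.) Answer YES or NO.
NO

In Q[x] the ideal (g) consists of all multiples of g, so f ∈ (g) iff g | f, i.e. iff the remainder of f on division by g is 0. Divide f by g (g is monic, so eliminate the leading term of the running remainder at each step):
  leading term -3·x^5: subtract (-3·x^2)·g(x) = -3·x^5 - 3·x^4 - 12·x^3 - 6·x^2, leaving 3·x^4 + x^3 + 11·x^2 - x - 2
  leading term 3·x^4: subtract (3·x)·g(x) = 3·x^4 + 3·x^3 + 12·x^2 + 6·x, leaving -2·x^3 - x^2 - 7·x - 2
  leading term -2·x^3: subtract (-2)·g(x) = -2·x^3 - 2·x^2 - 8·x - 4, leaving x^2 + x + 2
The remainder r(x) = x^2 + x + 2 ≠ 0 (and deg r < deg g), so g ∤ f, i.e. f ∉ (g).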